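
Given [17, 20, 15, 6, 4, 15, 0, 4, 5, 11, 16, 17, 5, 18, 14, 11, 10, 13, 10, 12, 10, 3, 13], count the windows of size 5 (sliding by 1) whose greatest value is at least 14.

15

17 20 15 6 4 → max 20  ≥ 14 ✓
20 15 6 4 15 → max 20  ≥ 14 ✓
15 6 4 15 0 → max 15  ≥ 14 ✓
6 4 15 0 4 → max 15  ≥ 14 ✓
4 15 0 4 5 → max 15  ≥ 14 ✓
15 0 4 5 11 → max 15  ≥ 14 ✓
0 4 5 11 16 → max 16  ≥ 14 ✓
4 5 11 16 17 → max 17  ≥ 14 ✓
5 11 16 17 5 → max 17  ≥ 14 ✓
11 16 17 5 18 → max 18  ≥ 14 ✓
16 17 5 18 14 → max 18  ≥ 14 ✓
17 5 18 14 11 → max 18  ≥ 14 ✓
5 18 14 11 10 → max 18  ≥ 14 ✓
18 14 11 10 13 → max 18  ≥ 14 ✓
14 11 10 13 10 → max 14  ≥ 14 ✓
11 10 13 10 12 → max 13
10 13 10 12 10 → max 13
13 10 12 10 3 → max 13
10 12 10 3 13 → max 13
15 windows satisfy the condition.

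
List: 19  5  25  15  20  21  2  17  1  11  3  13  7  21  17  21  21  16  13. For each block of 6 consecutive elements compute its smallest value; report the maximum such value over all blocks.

13

Each size-6 window and its min:
(19, 5, 25, 15, 20, 21) → min 5
(5, 25, 15, 20, 21, 2) → min 2
(25, 15, 20, 21, 2, 17) → min 2
(15, 20, 21, 2, 17, 1) → min 1
(20, 21, 2, 17, 1, 11) → min 1
(21, 2, 17, 1, 11, 3) → min 1
(2, 17, 1, 11, 3, 13) → min 1
(17, 1, 11, 3, 13, 7) → min 1
(1, 11, 3, 13, 7, 21) → min 1
(11, 3, 13, 7, 21, 17) → min 3
(3, 13, 7, 21, 17, 21) → min 3
(13, 7, 21, 17, 21, 21) → min 7
(7, 21, 17, 21, 21, 16) → min 7
(21, 17, 21, 21, 16, 13) → min 13
Maximum of these is 13.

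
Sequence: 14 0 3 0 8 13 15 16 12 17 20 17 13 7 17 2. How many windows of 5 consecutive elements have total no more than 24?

(14, 0, 3, 0, 8) → sum 25
(0, 3, 0, 8, 13) → sum 24  ≤ 24 ✓
(3, 0, 8, 13, 15) → sum 39
(0, 8, 13, 15, 16) → sum 52
(8, 13, 15, 16, 12) → sum 64
(13, 15, 16, 12, 17) → sum 73
(15, 16, 12, 17, 20) → sum 80
(16, 12, 17, 20, 17) → sum 82
(12, 17, 20, 17, 13) → sum 79
(17, 20, 17, 13, 7) → sum 74
(20, 17, 13, 7, 17) → sum 74
(17, 13, 7, 17, 2) → sum 56
1 window satisfy the condition.

1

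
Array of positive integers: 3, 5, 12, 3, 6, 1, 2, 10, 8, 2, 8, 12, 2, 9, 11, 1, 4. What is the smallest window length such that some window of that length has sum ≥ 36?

5

add 3: running sum 3 < 36
add 5: running sum 8 < 36
add 12: running sum 20 < 36
add 3: running sum 23 < 36
add 6: running sum 29 < 36
add 1: running sum 30 < 36
add 2: running sum 32 < 36
add 10: shortest ending here [5, 12, 3, 6, 1, 2, 10] sum 39, len 7
add 8: shortest ending here [12, 3, 6, 1, 2, 10, 8] sum 42, len 7
add 2: shortest ending here [12, 3, 6, 1, 2, 10, 8, 2] sum 44, len 8
add 8: shortest ending here [6, 1, 2, 10, 8, 2, 8] sum 37, len 7
add 12: shortest ending here [10, 8, 2, 8, 12] sum 40, len 5
add 2: shortest ending here [10, 8, 2, 8, 12, 2] sum 42, len 6
add 9: shortest ending here [8, 2, 8, 12, 2, 9] sum 41, len 6
add 11: shortest ending here [8, 12, 2, 9, 11] sum 42, len 5
add 1: shortest ending here [8, 12, 2, 9, 11, 1] sum 43, len 6
add 4: shortest ending here [12, 2, 9, 11, 1, 4] sum 39, len 6
Shortest qualifying length: 5.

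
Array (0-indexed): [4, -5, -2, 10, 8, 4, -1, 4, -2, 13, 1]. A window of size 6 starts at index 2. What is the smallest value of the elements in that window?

-2

Elements at indices 2..7: -2, 10, 8, 4, -1, 4
min(-2, 10, 8, 4, -1, 4) = -2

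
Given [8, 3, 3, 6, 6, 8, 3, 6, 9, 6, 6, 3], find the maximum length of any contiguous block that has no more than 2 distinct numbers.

add 8: window [8] (1 distinct), len 1
add 3: window [8, 3] (2 distinct), len 2
add 3: window [8, 3, 3] (2 distinct), len 3
add 6: window [3, 3, 6] (2 distinct), len 3
add 6: window [3, 3, 6, 6] (2 distinct), len 4
add 8: window [6, 6, 8] (2 distinct), len 3
add 3: window [8, 3] (2 distinct), len 2
add 6: window [3, 6] (2 distinct), len 2
add 9: window [6, 9] (2 distinct), len 2
add 6: window [6, 9, 6] (2 distinct), len 3
add 6: window [6, 9, 6, 6] (2 distinct), len 4
add 3: window [6, 6, 3] (2 distinct), len 3
Longest length with ≤2 distinct: 4.

4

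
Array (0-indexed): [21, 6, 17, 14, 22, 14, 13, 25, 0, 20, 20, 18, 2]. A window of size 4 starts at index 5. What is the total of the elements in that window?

Elements at indices 5..8: 14, 13, 25, 0
sum(14, 13, 25, 0) = 52

52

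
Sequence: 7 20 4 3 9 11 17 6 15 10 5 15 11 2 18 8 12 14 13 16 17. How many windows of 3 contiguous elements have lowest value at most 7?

13

7 20 4 → min 4  ≤ 7 ✓
20 4 3 → min 3  ≤ 7 ✓
4 3 9 → min 3  ≤ 7 ✓
3 9 11 → min 3  ≤ 7 ✓
9 11 17 → min 9
11 17 6 → min 6  ≤ 7 ✓
17 6 15 → min 6  ≤ 7 ✓
6 15 10 → min 6  ≤ 7 ✓
15 10 5 → min 5  ≤ 7 ✓
10 5 15 → min 5  ≤ 7 ✓
5 15 11 → min 5  ≤ 7 ✓
15 11 2 → min 2  ≤ 7 ✓
11 2 18 → min 2  ≤ 7 ✓
2 18 8 → min 2  ≤ 7 ✓
18 8 12 → min 8
8 12 14 → min 8
12 14 13 → min 12
14 13 16 → min 13
13 16 17 → min 13
13 windows satisfy the condition.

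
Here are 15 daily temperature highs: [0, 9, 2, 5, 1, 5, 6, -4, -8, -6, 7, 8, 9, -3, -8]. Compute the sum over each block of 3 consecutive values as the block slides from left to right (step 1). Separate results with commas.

11, 16, 8, 11, 12, 7, -6, -18, -7, 9, 24, 14, -2

Sliding a size-3 window across the 15 values:
0 9 2 → sum 11
9 2 5 → sum 16
2 5 1 → sum 8
5 1 5 → sum 11
1 5 6 → sum 12
5 6 -4 → sum 7
6 -4 -8 → sum -6
-4 -8 -6 → sum -18
-8 -6 7 → sum -7
-6 7 8 → sum 9
7 8 9 → sum 24
8 9 -3 → sum 14
9 -3 -8 → sum -2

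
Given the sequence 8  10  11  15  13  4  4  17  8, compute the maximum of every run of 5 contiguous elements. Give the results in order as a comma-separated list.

15, 15, 15, 17, 17

[8, 10, 11, 15, 13] → max 15
[10, 11, 15, 13, 4] → max 15
[11, 15, 13, 4, 4] → max 15
[15, 13, 4, 4, 17] → max 17
[13, 4, 4, 17, 8] → max 17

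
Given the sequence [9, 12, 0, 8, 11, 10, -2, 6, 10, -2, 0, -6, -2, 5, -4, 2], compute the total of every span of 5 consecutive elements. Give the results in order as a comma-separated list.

40, 41, 27, 33, 35, 22, 12, 8, 0, -5, -7, -5

[9, 12, 0, 8, 11] → sum 40
[12, 0, 8, 11, 10] → sum 41
[0, 8, 11, 10, -2] → sum 27
[8, 11, 10, -2, 6] → sum 33
[11, 10, -2, 6, 10] → sum 35
[10, -2, 6, 10, -2] → sum 22
[-2, 6, 10, -2, 0] → sum 12
[6, 10, -2, 0, -6] → sum 8
[10, -2, 0, -6, -2] → sum 0
[-2, 0, -6, -2, 5] → sum -5
[0, -6, -2, 5, -4] → sum -7
[-6, -2, 5, -4, 2] → sum -5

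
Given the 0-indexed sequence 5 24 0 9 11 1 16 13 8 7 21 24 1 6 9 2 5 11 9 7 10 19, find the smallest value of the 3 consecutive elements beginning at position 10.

Elements at indices 10..12: 21, 24, 1
min(21, 24, 1) = 1

1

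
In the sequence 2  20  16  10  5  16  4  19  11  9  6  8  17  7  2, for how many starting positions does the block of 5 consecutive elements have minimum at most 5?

(2, 20, 16, 10, 5) → min 2  ≤ 5 ✓
(20, 16, 10, 5, 16) → min 5  ≤ 5 ✓
(16, 10, 5, 16, 4) → min 4  ≤ 5 ✓
(10, 5, 16, 4, 19) → min 4  ≤ 5 ✓
(5, 16, 4, 19, 11) → min 4  ≤ 5 ✓
(16, 4, 19, 11, 9) → min 4  ≤ 5 ✓
(4, 19, 11, 9, 6) → min 4  ≤ 5 ✓
(19, 11, 9, 6, 8) → min 6
(11, 9, 6, 8, 17) → min 6
(9, 6, 8, 17, 7) → min 6
(6, 8, 17, 7, 2) → min 2  ≤ 5 ✓
8 windows satisfy the condition.

8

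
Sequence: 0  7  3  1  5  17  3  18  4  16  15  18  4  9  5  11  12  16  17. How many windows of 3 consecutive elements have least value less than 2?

4

0 7 3 → min 0  < 2 ✓
7 3 1 → min 1  < 2 ✓
3 1 5 → min 1  < 2 ✓
1 5 17 → min 1  < 2 ✓
5 17 3 → min 3
17 3 18 → min 3
3 18 4 → min 3
18 4 16 → min 4
4 16 15 → min 4
16 15 18 → min 15
15 18 4 → min 4
18 4 9 → min 4
4 9 5 → min 4
9 5 11 → min 5
5 11 12 → min 5
11 12 16 → min 11
12 16 17 → min 12
4 windows satisfy the condition.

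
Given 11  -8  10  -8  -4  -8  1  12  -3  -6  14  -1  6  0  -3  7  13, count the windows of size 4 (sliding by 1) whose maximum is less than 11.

5

[11, -8, 10, -8] → max 11
[-8, 10, -8, -4] → max 10  < 11 ✓
[10, -8, -4, -8] → max 10  < 11 ✓
[-8, -4, -8, 1] → max 1  < 11 ✓
[-4, -8, 1, 12] → max 12
[-8, 1, 12, -3] → max 12
[1, 12, -3, -6] → max 12
[12, -3, -6, 14] → max 14
[-3, -6, 14, -1] → max 14
[-6, 14, -1, 6] → max 14
[14, -1, 6, 0] → max 14
[-1, 6, 0, -3] → max 6  < 11 ✓
[6, 0, -3, 7] → max 7  < 11 ✓
[0, -3, 7, 13] → max 13
5 windows satisfy the condition.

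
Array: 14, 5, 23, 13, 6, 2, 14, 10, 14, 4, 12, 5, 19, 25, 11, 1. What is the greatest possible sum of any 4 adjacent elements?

61

Each size-4 window and its sum:
14 5 23 13 → sum 55
5 23 13 6 → sum 47
23 13 6 2 → sum 44
13 6 2 14 → sum 35
6 2 14 10 → sum 32
2 14 10 14 → sum 40
14 10 14 4 → sum 42
10 14 4 12 → sum 40
14 4 12 5 → sum 35
4 12 5 19 → sum 40
12 5 19 25 → sum 61
5 19 25 11 → sum 60
19 25 11 1 → sum 56
Greatest of these is 61.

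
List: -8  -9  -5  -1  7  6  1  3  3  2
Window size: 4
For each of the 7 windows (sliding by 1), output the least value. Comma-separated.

(-8, -9, -5, -1) → min -9
(-9, -5, -1, 7) → min -9
(-5, -1, 7, 6) → min -5
(-1, 7, 6, 1) → min -1
(7, 6, 1, 3) → min 1
(6, 1, 3, 3) → min 1
(1, 3, 3, 2) → min 1

-9, -9, -5, -1, 1, 1, 1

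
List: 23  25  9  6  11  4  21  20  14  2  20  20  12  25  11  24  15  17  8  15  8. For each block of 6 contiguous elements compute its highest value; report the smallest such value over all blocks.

Each size-6 window and its max:
(23, 25, 9, 6, 11, 4) → max 25
(25, 9, 6, 11, 4, 21) → max 25
(9, 6, 11, 4, 21, 20) → max 21
(6, 11, 4, 21, 20, 14) → max 21
(11, 4, 21, 20, 14, 2) → max 21
(4, 21, 20, 14, 2, 20) → max 21
(21, 20, 14, 2, 20, 20) → max 21
(20, 14, 2, 20, 20, 12) → max 20
(14, 2, 20, 20, 12, 25) → max 25
(2, 20, 20, 12, 25, 11) → max 25
(20, 20, 12, 25, 11, 24) → max 25
(20, 12, 25, 11, 24, 15) → max 25
(12, 25, 11, 24, 15, 17) → max 25
(25, 11, 24, 15, 17, 8) → max 25
(11, 24, 15, 17, 8, 15) → max 24
(24, 15, 17, 8, 15, 8) → max 24
Smallest of these is 20.

20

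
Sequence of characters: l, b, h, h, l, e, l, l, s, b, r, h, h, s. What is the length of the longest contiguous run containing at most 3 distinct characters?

add l: window [l] (1 distinct), len 1
add b: window [l, b] (2 distinct), len 2
add h: window [l, b, h] (3 distinct), len 3
add h: window [l, b, h, h] (3 distinct), len 4
add l: window [l, b, h, h, l] (3 distinct), len 5
add e: window [h, h, l, e] (3 distinct), len 4
add l: window [h, h, l, e, l] (3 distinct), len 5
add l: window [h, h, l, e, l, l] (3 distinct), len 6
add s: window [l, e, l, l, s] (3 distinct), len 5
add b: window [l, l, s, b] (3 distinct), len 4
add r: window [s, b, r] (3 distinct), len 3
add h: window [b, r, h] (3 distinct), len 3
add h: window [b, r, h, h] (3 distinct), len 4
add s: window [r, h, h, s] (3 distinct), len 4
Longest length with ≤3 distinct: 6.

6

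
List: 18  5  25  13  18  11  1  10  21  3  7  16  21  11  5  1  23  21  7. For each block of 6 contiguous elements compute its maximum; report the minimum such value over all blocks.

21

(18, 5, 25, 13, 18, 11) → max 25
(5, 25, 13, 18, 11, 1) → max 25
(25, 13, 18, 11, 1, 10) → max 25
(13, 18, 11, 1, 10, 21) → max 21
(18, 11, 1, 10, 21, 3) → max 21
(11, 1, 10, 21, 3, 7) → max 21
(1, 10, 21, 3, 7, 16) → max 21
(10, 21, 3, 7, 16, 21) → max 21
(21, 3, 7, 16, 21, 11) → max 21
(3, 7, 16, 21, 11, 5) → max 21
(7, 16, 21, 11, 5, 1) → max 21
(16, 21, 11, 5, 1, 23) → max 23
(21, 11, 5, 1, 23, 21) → max 23
(11, 5, 1, 23, 21, 7) → max 23
Minimum of these is 21.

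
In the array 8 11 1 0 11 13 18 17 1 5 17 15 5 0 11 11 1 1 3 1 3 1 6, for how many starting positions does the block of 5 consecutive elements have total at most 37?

8 11 1 0 11 → sum 31  ≤ 37 ✓
11 1 0 11 13 → sum 36  ≤ 37 ✓
1 0 11 13 18 → sum 43
0 11 13 18 17 → sum 59
11 13 18 17 1 → sum 60
13 18 17 1 5 → sum 54
18 17 1 5 17 → sum 58
17 1 5 17 15 → sum 55
1 5 17 15 5 → sum 43
5 17 15 5 0 → sum 42
17 15 5 0 11 → sum 48
15 5 0 11 11 → sum 42
5 0 11 11 1 → sum 28  ≤ 37 ✓
0 11 11 1 1 → sum 24  ≤ 37 ✓
11 11 1 1 3 → sum 27  ≤ 37 ✓
11 1 1 3 1 → sum 17  ≤ 37 ✓
1 1 3 1 3 → sum 9  ≤ 37 ✓
1 3 1 3 1 → sum 9  ≤ 37 ✓
3 1 3 1 6 → sum 14  ≤ 37 ✓
9 windows satisfy the condition.

9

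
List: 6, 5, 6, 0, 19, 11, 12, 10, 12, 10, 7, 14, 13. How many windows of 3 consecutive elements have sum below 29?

3

[6, 5, 6] → sum 17  < 29 ✓
[5, 6, 0] → sum 11  < 29 ✓
[6, 0, 19] → sum 25  < 29 ✓
[0, 19, 11] → sum 30
[19, 11, 12] → sum 42
[11, 12, 10] → sum 33
[12, 10, 12] → sum 34
[10, 12, 10] → sum 32
[12, 10, 7] → sum 29
[10, 7, 14] → sum 31
[7, 14, 13] → sum 34
3 windows satisfy the condition.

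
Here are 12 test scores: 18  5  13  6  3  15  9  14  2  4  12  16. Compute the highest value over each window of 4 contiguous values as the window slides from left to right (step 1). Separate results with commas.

18, 13, 15, 15, 15, 15, 14, 14, 16

Sliding a size-4 window across the 12 values:
(18, 5, 13, 6) → max 18
(5, 13, 6, 3) → max 13
(13, 6, 3, 15) → max 15
(6, 3, 15, 9) → max 15
(3, 15, 9, 14) → max 15
(15, 9, 14, 2) → max 15
(9, 14, 2, 4) → max 14
(14, 2, 4, 12) → max 14
(2, 4, 12, 16) → max 16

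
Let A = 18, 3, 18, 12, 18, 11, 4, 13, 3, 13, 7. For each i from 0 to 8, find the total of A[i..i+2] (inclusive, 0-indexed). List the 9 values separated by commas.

39, 33, 48, 41, 33, 28, 20, 29, 23

[18, 3, 18] → sum 39
[3, 18, 12] → sum 33
[18, 12, 18] → sum 48
[12, 18, 11] → sum 41
[18, 11, 4] → sum 33
[11, 4, 13] → sum 28
[4, 13, 3] → sum 20
[13, 3, 13] → sum 29
[3, 13, 7] → sum 23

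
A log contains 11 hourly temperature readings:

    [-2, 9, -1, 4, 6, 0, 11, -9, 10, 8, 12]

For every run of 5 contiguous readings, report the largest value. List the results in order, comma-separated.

-2 9 -1 4 6 → max 9
9 -1 4 6 0 → max 9
-1 4 6 0 11 → max 11
4 6 0 11 -9 → max 11
6 0 11 -9 10 → max 11
0 11 -9 10 8 → max 11
11 -9 10 8 12 → max 12

9, 9, 11, 11, 11, 11, 12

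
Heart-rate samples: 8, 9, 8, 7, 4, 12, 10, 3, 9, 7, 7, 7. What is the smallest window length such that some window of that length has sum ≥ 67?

9

add 8: running sum 8 < 67
add 9: running sum 17 < 67
add 8: running sum 25 < 67
add 7: running sum 32 < 67
add 4: running sum 36 < 67
add 12: running sum 48 < 67
add 10: running sum 58 < 67
add 3: running sum 61 < 67
end 8: [8, 9, 8, 7, 4, 12, 10, 3, 9] sum 70, len 9
end 9: [9, 8, 7, 4, 12, 10, 3, 9, 7] sum 69, len 9
end 10: [8, 7, 4, 12, 10, 3, 9, 7, 7] sum 67, len 9
end 11: [8, 7, 4, 12, 10, 3, 9, 7, 7, 7] sum 74, len 10
Shortest qualifying length: 9.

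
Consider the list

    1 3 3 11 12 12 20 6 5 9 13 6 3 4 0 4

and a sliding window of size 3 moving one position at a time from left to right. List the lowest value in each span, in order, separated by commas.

1, 3, 3, 11, 12, 6, 5, 5, 5, 6, 3, 3, 0, 0

Sliding a size-3 window across the 16 values:
[1, 3, 3] → min 1
[3, 3, 11] → min 3
[3, 11, 12] → min 3
[11, 12, 12] → min 11
[12, 12, 20] → min 12
[12, 20, 6] → min 6
[20, 6, 5] → min 5
[6, 5, 9] → min 5
[5, 9, 13] → min 5
[9, 13, 6] → min 6
[13, 6, 3] → min 3
[6, 3, 4] → min 3
[3, 4, 0] → min 0
[4, 0, 4] → min 0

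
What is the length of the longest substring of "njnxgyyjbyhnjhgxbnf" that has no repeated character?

add n: [n] len 1
add j: [n, j] len 2
add n (repeat n, move left end past it): [j, n] len 2
add x: [j, n, x] len 3
add g: [j, n, x, g] len 4
add y: [j, n, x, g, y] len 5
add y (repeat y, move left end past it): [y] len 1
add j: [y, j] len 2
add b: [y, j, b] len 3
add y (repeat y, move left end past it): [j, b, y] len 3
add h: [j, b, y, h] len 4
add n: [j, b, y, h, n] len 5
add j (repeat j, move left end past it): [b, y, h, n, j] len 5
add h (repeat h, move left end past it): [n, j, h] len 3
add g: [n, j, h, g] len 4
add x: [n, j, h, g, x] len 5
add b: [n, j, h, g, x, b] len 6
add n (repeat n, move left end past it): [j, h, g, x, b, n] len 6
add f: [j, h, g, x, b, n, f] len 7
Longest all-distinct length: 7.

7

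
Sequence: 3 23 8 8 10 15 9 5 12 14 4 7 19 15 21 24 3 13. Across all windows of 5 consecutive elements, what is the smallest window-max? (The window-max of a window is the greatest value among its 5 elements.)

(3, 23, 8, 8, 10) → max 23
(23, 8, 8, 10, 15) → max 23
(8, 8, 10, 15, 9) → max 15
(8, 10, 15, 9, 5) → max 15
(10, 15, 9, 5, 12) → max 15
(15, 9, 5, 12, 14) → max 15
(9, 5, 12, 14, 4) → max 14
(5, 12, 14, 4, 7) → max 14
(12, 14, 4, 7, 19) → max 19
(14, 4, 7, 19, 15) → max 19
(4, 7, 19, 15, 21) → max 21
(7, 19, 15, 21, 24) → max 24
(19, 15, 21, 24, 3) → max 24
(15, 21, 24, 3, 13) → max 24
Smallest of these is 14.

14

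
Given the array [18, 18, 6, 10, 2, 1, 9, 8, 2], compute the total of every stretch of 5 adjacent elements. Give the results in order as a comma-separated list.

54, 37, 28, 30, 22

18 18 6 10 2 → sum 54
18 6 10 2 1 → sum 37
6 10 2 1 9 → sum 28
10 2 1 9 8 → sum 30
2 1 9 8 2 → sum 22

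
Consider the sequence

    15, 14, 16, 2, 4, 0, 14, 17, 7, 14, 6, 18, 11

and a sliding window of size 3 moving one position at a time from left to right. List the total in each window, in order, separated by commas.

[15, 14, 16] → sum 45
[14, 16, 2] → sum 32
[16, 2, 4] → sum 22
[2, 4, 0] → sum 6
[4, 0, 14] → sum 18
[0, 14, 17] → sum 31
[14, 17, 7] → sum 38
[17, 7, 14] → sum 38
[7, 14, 6] → sum 27
[14, 6, 18] → sum 38
[6, 18, 11] → sum 35

45, 32, 22, 6, 18, 31, 38, 38, 27, 38, 35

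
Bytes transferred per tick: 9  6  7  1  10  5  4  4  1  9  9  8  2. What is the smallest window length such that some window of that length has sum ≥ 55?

Extend right; whenever the sum reaches 55, record the length and shrink from the left:
add 9: running sum 9 < 55
add 6: running sum 15 < 55
add 7: running sum 22 < 55
add 1: running sum 23 < 55
add 10: running sum 33 < 55
add 5: running sum 38 < 55
add 4: running sum 42 < 55
add 4: running sum 46 < 55
add 1: running sum 47 < 55
add 9: shortest ending here [9, 6, 7, 1, 10, 5, 4, 4, 1, 9] sum 56, len 10
add 9: shortest ending here [6, 7, 1, 10, 5, 4, 4, 1, 9, 9] sum 56, len 10
add 8: shortest ending here [7, 1, 10, 5, 4, 4, 1, 9, 9, 8] sum 58, len 10
add 2: shortest ending here [7, 1, 10, 5, 4, 4, 1, 9, 9, 8, 2] sum 60, len 11
Shortest qualifying length: 10.

10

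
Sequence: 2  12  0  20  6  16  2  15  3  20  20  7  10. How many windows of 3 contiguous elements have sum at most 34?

6

[2, 12, 0] → sum 14  ≤ 34 ✓
[12, 0, 20] → sum 32  ≤ 34 ✓
[0, 20, 6] → sum 26  ≤ 34 ✓
[20, 6, 16] → sum 42
[6, 16, 2] → sum 24  ≤ 34 ✓
[16, 2, 15] → sum 33  ≤ 34 ✓
[2, 15, 3] → sum 20  ≤ 34 ✓
[15, 3, 20] → sum 38
[3, 20, 20] → sum 43
[20, 20, 7] → sum 47
[20, 7, 10] → sum 37
6 windows satisfy the condition.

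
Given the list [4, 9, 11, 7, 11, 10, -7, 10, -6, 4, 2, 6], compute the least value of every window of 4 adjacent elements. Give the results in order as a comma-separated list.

4, 7, 7, -7, -7, -7, -7, -6, -6

[4, 9, 11, 7] → min 4
[9, 11, 7, 11] → min 7
[11, 7, 11, 10] → min 7
[7, 11, 10, -7] → min -7
[11, 10, -7, 10] → min -7
[10, -7, 10, -6] → min -7
[-7, 10, -6, 4] → min -7
[10, -6, 4, 2] → min -6
[-6, 4, 2, 6] → min -6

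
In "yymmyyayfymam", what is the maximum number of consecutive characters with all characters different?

add y: [y] len 1
add y (repeat y, move left end past it): [y] len 1
add m: [y, m] len 2
add m (repeat m, move left end past it): [m] len 1
add y: [m, y] len 2
add y (repeat y, move left end past it): [y] len 1
add a: [y, a] len 2
add y (repeat y, move left end past it): [a, y] len 2
add f: [a, y, f] len 3
add y (repeat y, move left end past it): [f, y] len 2
add m: [f, y, m] len 3
add a: [f, y, m, a] len 4
add m (repeat m, move left end past it): [a, m] len 2
Longest all-distinct length: 4.

4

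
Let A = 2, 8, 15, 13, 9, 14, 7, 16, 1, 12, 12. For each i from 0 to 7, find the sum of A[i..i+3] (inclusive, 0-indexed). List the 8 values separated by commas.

2 8 15 13 → sum 38
8 15 13 9 → sum 45
15 13 9 14 → sum 51
13 9 14 7 → sum 43
9 14 7 16 → sum 46
14 7 16 1 → sum 38
7 16 1 12 → sum 36
16 1 12 12 → sum 41

38, 45, 51, 43, 46, 38, 36, 41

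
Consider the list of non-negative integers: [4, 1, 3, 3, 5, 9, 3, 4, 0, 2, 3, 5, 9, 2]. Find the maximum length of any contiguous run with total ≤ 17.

Extend to the right; shrink from the left whenever the sum exceeds 17:
→ 4: sum 4, len 1
→ 1: sum 5, len 2
→ 3: sum 8, len 3
→ 3: sum 11, len 4
→ 5: sum 16, len 5
→ 9 (dropped 4, 1, 3): sum 17, len 3
→ 3 (dropped 3): sum 17, len 3
→ 4 (dropped 5): sum 16, len 3
→ 0: sum 16, len 4
→ 2 (dropped 9): sum 9, len 4
→ 3: sum 12, len 5
→ 5: sum 17, len 6
→ 9 (dropped 3, 4, 0, 2): sum 17, len 3
→ 2 (dropped 3): sum 16, len 3
Longest length seen: 6.

6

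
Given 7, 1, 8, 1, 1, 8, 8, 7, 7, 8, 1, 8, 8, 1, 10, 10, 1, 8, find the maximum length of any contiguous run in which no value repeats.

add 7: [7] len 1
add 1: [7, 1] len 2
add 8: [7, 1, 8] len 3
add 1 (repeat 1, move left end past it): [8, 1] len 2
add 1 (repeat 1, move left end past it): [1] len 1
add 8: [1, 8] len 2
add 8 (repeat 8, move left end past it): [8] len 1
add 7: [8, 7] len 2
add 7 (repeat 7, move left end past it): [7] len 1
add 8: [7, 8] len 2
add 1: [7, 8, 1] len 3
add 8 (repeat 8, move left end past it): [1, 8] len 2
add 8 (repeat 8, move left end past it): [8] len 1
add 1: [8, 1] len 2
add 10: [8, 1, 10] len 3
add 10 (repeat 10, move left end past it): [10] len 1
add 1: [10, 1] len 2
add 8: [10, 1, 8] len 3
Longest all-distinct length: 3.

3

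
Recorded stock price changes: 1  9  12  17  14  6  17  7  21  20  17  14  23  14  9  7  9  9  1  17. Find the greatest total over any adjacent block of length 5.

Each size-5 window and its sum:
[1, 9, 12, 17, 14] → sum 53
[9, 12, 17, 14, 6] → sum 58
[12, 17, 14, 6, 17] → sum 66
[17, 14, 6, 17, 7] → sum 61
[14, 6, 17, 7, 21] → sum 65
[6, 17, 7, 21, 20] → sum 71
[17, 7, 21, 20, 17] → sum 82
[7, 21, 20, 17, 14] → sum 79
[21, 20, 17, 14, 23] → sum 95
[20, 17, 14, 23, 14] → sum 88
[17, 14, 23, 14, 9] → sum 77
[14, 23, 14, 9, 7] → sum 67
[23, 14, 9, 7, 9] → sum 62
[14, 9, 7, 9, 9] → sum 48
[9, 7, 9, 9, 1] → sum 35
[7, 9, 9, 1, 17] → sum 43
Greatest of these is 95.

95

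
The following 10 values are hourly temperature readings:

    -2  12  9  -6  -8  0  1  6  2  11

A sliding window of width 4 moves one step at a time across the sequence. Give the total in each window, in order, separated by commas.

13, 7, -5, -13, -1, 9, 20

[-2, 12, 9, -6] → sum 13
[12, 9, -6, -8] → sum 7
[9, -6, -8, 0] → sum -5
[-6, -8, 0, 1] → sum -13
[-8, 0, 1, 6] → sum -1
[0, 1, 6, 2] → sum 9
[1, 6, 2, 11] → sum 20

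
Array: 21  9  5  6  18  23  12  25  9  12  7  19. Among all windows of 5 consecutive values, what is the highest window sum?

87

21 9 5 6 18 → sum 59
9 5 6 18 23 → sum 61
5 6 18 23 12 → sum 64
6 18 23 12 25 → sum 84
18 23 12 25 9 → sum 87
23 12 25 9 12 → sum 81
12 25 9 12 7 → sum 65
25 9 12 7 19 → sum 72
Highest of these is 87.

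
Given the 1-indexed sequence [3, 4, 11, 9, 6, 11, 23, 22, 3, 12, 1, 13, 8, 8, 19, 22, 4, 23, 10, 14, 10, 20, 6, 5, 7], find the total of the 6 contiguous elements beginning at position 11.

Elements at indices 11..16: 1, 13, 8, 8, 19, 22
sum(1, 13, 8, 8, 19, 22) = 71

71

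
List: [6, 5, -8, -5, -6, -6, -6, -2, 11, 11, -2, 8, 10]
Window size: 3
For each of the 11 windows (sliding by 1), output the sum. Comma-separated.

Sliding a size-3 window across the 13 values:
6 5 -8 → sum 3
5 -8 -5 → sum -8
-8 -5 -6 → sum -19
-5 -6 -6 → sum -17
-6 -6 -6 → sum -18
-6 -6 -2 → sum -14
-6 -2 11 → sum 3
-2 11 11 → sum 20
11 11 -2 → sum 20
11 -2 8 → sum 17
-2 8 10 → sum 16

3, -8, -19, -17, -18, -14, 3, 20, 20, 17, 16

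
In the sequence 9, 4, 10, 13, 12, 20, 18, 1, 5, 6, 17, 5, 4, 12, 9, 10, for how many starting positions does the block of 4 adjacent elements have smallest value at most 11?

(9, 4, 10, 13) → min 4  ≤ 11 ✓
(4, 10, 13, 12) → min 4  ≤ 11 ✓
(10, 13, 12, 20) → min 10  ≤ 11 ✓
(13, 12, 20, 18) → min 12
(12, 20, 18, 1) → min 1  ≤ 11 ✓
(20, 18, 1, 5) → min 1  ≤ 11 ✓
(18, 1, 5, 6) → min 1  ≤ 11 ✓
(1, 5, 6, 17) → min 1  ≤ 11 ✓
(5, 6, 17, 5) → min 5  ≤ 11 ✓
(6, 17, 5, 4) → min 4  ≤ 11 ✓
(17, 5, 4, 12) → min 4  ≤ 11 ✓
(5, 4, 12, 9) → min 4  ≤ 11 ✓
(4, 12, 9, 10) → min 4  ≤ 11 ✓
12 windows satisfy the condition.

12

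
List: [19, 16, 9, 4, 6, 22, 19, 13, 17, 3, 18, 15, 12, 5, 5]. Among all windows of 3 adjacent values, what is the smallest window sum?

19

(19, 16, 9) → sum 44
(16, 9, 4) → sum 29
(9, 4, 6) → sum 19
(4, 6, 22) → sum 32
(6, 22, 19) → sum 47
(22, 19, 13) → sum 54
(19, 13, 17) → sum 49
(13, 17, 3) → sum 33
(17, 3, 18) → sum 38
(3, 18, 15) → sum 36
(18, 15, 12) → sum 45
(15, 12, 5) → sum 32
(12, 5, 5) → sum 22
Smallest of these is 19.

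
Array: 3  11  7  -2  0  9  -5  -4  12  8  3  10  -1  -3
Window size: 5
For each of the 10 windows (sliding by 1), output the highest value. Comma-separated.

Sliding a size-5 window across the 14 values:
[3, 11, 7, -2, 0] → max 11
[11, 7, -2, 0, 9] → max 11
[7, -2, 0, 9, -5] → max 9
[-2, 0, 9, -5, -4] → max 9
[0, 9, -5, -4, 12] → max 12
[9, -5, -4, 12, 8] → max 12
[-5, -4, 12, 8, 3] → max 12
[-4, 12, 8, 3, 10] → max 12
[12, 8, 3, 10, -1] → max 12
[8, 3, 10, -1, -3] → max 10

11, 11, 9, 9, 12, 12, 12, 12, 12, 10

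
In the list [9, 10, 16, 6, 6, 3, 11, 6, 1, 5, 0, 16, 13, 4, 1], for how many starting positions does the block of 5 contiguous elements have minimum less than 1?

9 10 16 6 6 → min 6
10 16 6 6 3 → min 3
16 6 6 3 11 → min 3
6 6 3 11 6 → min 3
6 3 11 6 1 → min 1
3 11 6 1 5 → min 1
11 6 1 5 0 → min 0  < 1 ✓
6 1 5 0 16 → min 0  < 1 ✓
1 5 0 16 13 → min 0  < 1 ✓
5 0 16 13 4 → min 0  < 1 ✓
0 16 13 4 1 → min 0  < 1 ✓
5 windows satisfy the condition.

5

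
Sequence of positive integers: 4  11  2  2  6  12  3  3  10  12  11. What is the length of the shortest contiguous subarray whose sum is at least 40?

Extend right; whenever the sum reaches 40, record the length and shrink from the left:
add 4: running sum 4 < 40
add 11: running sum 15 < 40
add 2: running sum 17 < 40
add 2: running sum 19 < 40
add 6: running sum 25 < 40
add 12: running sum 37 < 40
end 6: [4, 11, 2, 2, 6, 12, 3] sum 40, len 7
end 7: [4, 11, 2, 2, 6, 12, 3, 3] sum 43, len 8
end 8: [11, 2, 2, 6, 12, 3, 3, 10] sum 49, len 8
end 9: [12, 3, 3, 10, 12] sum 40, len 5
end 10: [12, 3, 3, 10, 12, 11] sum 51, len 6
Shortest qualifying length: 5.

5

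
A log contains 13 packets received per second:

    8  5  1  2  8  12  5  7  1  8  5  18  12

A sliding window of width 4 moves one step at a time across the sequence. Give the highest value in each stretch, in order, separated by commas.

[8, 5, 1, 2] → max 8
[5, 1, 2, 8] → max 8
[1, 2, 8, 12] → max 12
[2, 8, 12, 5] → max 12
[8, 12, 5, 7] → max 12
[12, 5, 7, 1] → max 12
[5, 7, 1, 8] → max 8
[7, 1, 8, 5] → max 8
[1, 8, 5, 18] → max 18
[8, 5, 18, 12] → max 18

8, 8, 12, 12, 12, 12, 8, 8, 18, 18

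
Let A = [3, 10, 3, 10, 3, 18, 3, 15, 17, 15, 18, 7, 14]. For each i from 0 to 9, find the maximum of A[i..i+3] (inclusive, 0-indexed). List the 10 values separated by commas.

10, 10, 18, 18, 18, 18, 17, 18, 18, 18

3 10 3 10 → max 10
10 3 10 3 → max 10
3 10 3 18 → max 18
10 3 18 3 → max 18
3 18 3 15 → max 18
18 3 15 17 → max 18
3 15 17 15 → max 17
15 17 15 18 → max 18
17 15 18 7 → max 18
15 18 7 14 → max 18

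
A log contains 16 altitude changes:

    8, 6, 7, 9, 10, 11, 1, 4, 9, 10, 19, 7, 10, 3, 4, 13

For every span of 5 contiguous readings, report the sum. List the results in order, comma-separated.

[8, 6, 7, 9, 10] → sum 40
[6, 7, 9, 10, 11] → sum 43
[7, 9, 10, 11, 1] → sum 38
[9, 10, 11, 1, 4] → sum 35
[10, 11, 1, 4, 9] → sum 35
[11, 1, 4, 9, 10] → sum 35
[1, 4, 9, 10, 19] → sum 43
[4, 9, 10, 19, 7] → sum 49
[9, 10, 19, 7, 10] → sum 55
[10, 19, 7, 10, 3] → sum 49
[19, 7, 10, 3, 4] → sum 43
[7, 10, 3, 4, 13] → sum 37

40, 43, 38, 35, 35, 35, 43, 49, 55, 49, 43, 37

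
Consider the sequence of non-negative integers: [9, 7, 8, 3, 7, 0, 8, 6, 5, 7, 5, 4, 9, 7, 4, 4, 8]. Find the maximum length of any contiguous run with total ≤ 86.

add 9: [9] sum 9, len 1
add 7: [9, 7] sum 16, len 2
add 8: [9, 7, 8] sum 24, len 3
add 3: [9, 7, 8, 3] sum 27, len 4
add 7: [9, 7, 8, 3, 7] sum 34, len 5
add 0: [9, 7, 8, 3, 7, 0] sum 34, len 6
add 8: [9, 7, 8, 3, 7, 0, 8] sum 42, len 7
add 6: [9, 7, 8, 3, 7, 0, 8, 6] sum 48, len 8
add 5: [9, 7, 8, 3, 7, 0, 8, 6, 5] sum 53, len 9
add 7: [9, 7, 8, 3, 7, 0, 8, 6, 5, 7] sum 60, len 10
add 5: [9, 7, 8, 3, 7, 0, 8, 6, 5, 7, 5] sum 65, len 11
add 4: [9, 7, 8, 3, 7, 0, 8, 6, 5, 7, 5, 4] sum 69, len 12
add 9: [9, 7, 8, 3, 7, 0, 8, 6, 5, 7, 5, 4, 9] sum 78, len 13
add 7: [9, 7, 8, 3, 7, 0, 8, 6, 5, 7, 5, 4, 9, 7] sum 85, len 14
add 4: [7, 8, 3, 7, 0, 8, 6, 5, 7, 5, 4, 9, 7, 4] sum 80, len 14
add 4: [7, 8, 3, 7, 0, 8, 6, 5, 7, 5, 4, 9, 7, 4, 4] sum 84, len 15
add 8: [8, 3, 7, 0, 8, 6, 5, 7, 5, 4, 9, 7, 4, 4, 8] sum 85, len 15
Longest length seen: 15.

15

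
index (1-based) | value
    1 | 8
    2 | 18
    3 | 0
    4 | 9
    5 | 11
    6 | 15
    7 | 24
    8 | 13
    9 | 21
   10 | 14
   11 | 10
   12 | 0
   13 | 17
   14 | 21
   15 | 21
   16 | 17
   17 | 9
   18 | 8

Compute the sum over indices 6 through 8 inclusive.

Elements at indices 6..8: 15, 24, 13
sum(15, 24, 13) = 52

52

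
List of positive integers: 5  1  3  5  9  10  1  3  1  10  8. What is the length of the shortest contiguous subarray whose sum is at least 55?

add 5: running sum 5 < 55
add 1: running sum 6 < 55
add 3: running sum 9 < 55
add 5: running sum 14 < 55
add 9: running sum 23 < 55
add 10: running sum 33 < 55
add 1: running sum 34 < 55
add 3: running sum 37 < 55
add 1: running sum 38 < 55
add 10: running sum 48 < 55
end 10: [5, 1, 3, 5, 9, 10, 1, 3, 1, 10, 8] sum 56, len 11
Shortest qualifying length: 11.

11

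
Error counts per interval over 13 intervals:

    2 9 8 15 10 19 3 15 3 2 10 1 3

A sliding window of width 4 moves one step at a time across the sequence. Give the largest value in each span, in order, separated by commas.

15, 15, 19, 19, 19, 19, 15, 15, 10, 10

[2, 9, 8, 15] → max 15
[9, 8, 15, 10] → max 15
[8, 15, 10, 19] → max 19
[15, 10, 19, 3] → max 19
[10, 19, 3, 15] → max 19
[19, 3, 15, 3] → max 19
[3, 15, 3, 2] → max 15
[15, 3, 2, 10] → max 15
[3, 2, 10, 1] → max 10
[2, 10, 1, 3] → max 10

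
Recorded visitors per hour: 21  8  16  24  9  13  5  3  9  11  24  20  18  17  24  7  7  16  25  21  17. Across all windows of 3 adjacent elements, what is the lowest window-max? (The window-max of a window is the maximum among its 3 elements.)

21 8 16 → max 21
8 16 24 → max 24
16 24 9 → max 24
24 9 13 → max 24
9 13 5 → max 13
13 5 3 → max 13
5 3 9 → max 9
3 9 11 → max 11
9 11 24 → max 24
11 24 20 → max 24
24 20 18 → max 24
20 18 17 → max 20
18 17 24 → max 24
17 24 7 → max 24
24 7 7 → max 24
7 7 16 → max 16
7 16 25 → max 25
16 25 21 → max 25
25 21 17 → max 25
Lowest of these is 9.

9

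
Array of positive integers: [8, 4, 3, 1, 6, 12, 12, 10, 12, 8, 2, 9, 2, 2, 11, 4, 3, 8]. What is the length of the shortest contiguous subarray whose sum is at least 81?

add 8: running sum 8 < 81
add 4: running sum 12 < 81
add 3: running sum 15 < 81
add 1: running sum 16 < 81
add 6: running sum 22 < 81
add 12: running sum 34 < 81
add 12: running sum 46 < 81
add 10: running sum 56 < 81
add 12: running sum 68 < 81
add 8: running sum 76 < 81
add 2: running sum 78 < 81
end 11: [8, 4, 3, 1, 6, 12, 12, 10, 12, 8, 2, 9] sum 87, len 12
end 12: [4, 3, 1, 6, 12, 12, 10, 12, 8, 2, 9, 2] sum 81, len 12
end 13: [4, 3, 1, 6, 12, 12, 10, 12, 8, 2, 9, 2, 2] sum 83, len 13
end 14: [6, 12, 12, 10, 12, 8, 2, 9, 2, 2, 11] sum 86, len 11
end 15: [12, 12, 10, 12, 8, 2, 9, 2, 2, 11, 4] sum 84, len 11
end 16: [12, 12, 10, 12, 8, 2, 9, 2, 2, 11, 4, 3] sum 87, len 12
end 17: [12, 10, 12, 8, 2, 9, 2, 2, 11, 4, 3, 8] sum 83, len 12
Shortest qualifying length: 11.

11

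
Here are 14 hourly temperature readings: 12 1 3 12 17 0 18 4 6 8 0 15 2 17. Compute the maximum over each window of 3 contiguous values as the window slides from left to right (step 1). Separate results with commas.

12, 12, 17, 17, 18, 18, 18, 8, 8, 15, 15, 17

[12, 1, 3] → max 12
[1, 3, 12] → max 12
[3, 12, 17] → max 17
[12, 17, 0] → max 17
[17, 0, 18] → max 18
[0, 18, 4] → max 18
[18, 4, 6] → max 18
[4, 6, 8] → max 8
[6, 8, 0] → max 8
[8, 0, 15] → max 15
[0, 15, 2] → max 15
[15, 2, 17] → max 17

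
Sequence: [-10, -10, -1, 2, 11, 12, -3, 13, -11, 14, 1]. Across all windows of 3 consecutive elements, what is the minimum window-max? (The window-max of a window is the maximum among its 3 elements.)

-1

[-10, -10, -1] → max -1
[-10, -1, 2] → max 2
[-1, 2, 11] → max 11
[2, 11, 12] → max 12
[11, 12, -3] → max 12
[12, -3, 13] → max 13
[-3, 13, -11] → max 13
[13, -11, 14] → max 14
[-11, 14, 1] → max 14
Minimum of these is -1.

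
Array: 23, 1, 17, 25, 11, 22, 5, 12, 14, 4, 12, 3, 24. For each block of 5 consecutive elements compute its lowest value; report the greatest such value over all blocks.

5

Window mins for each of the 9 positions:
[23, 1, 17, 25, 11] → min 1
[1, 17, 25, 11, 22] → min 1
[17, 25, 11, 22, 5] → min 5
[25, 11, 22, 5, 12] → min 5
[11, 22, 5, 12, 14] → min 5
[22, 5, 12, 14, 4] → min 4
[5, 12, 14, 4, 12] → min 4
[12, 14, 4, 12, 3] → min 3
[14, 4, 12, 3, 24] → min 3
Greatest of these is 5.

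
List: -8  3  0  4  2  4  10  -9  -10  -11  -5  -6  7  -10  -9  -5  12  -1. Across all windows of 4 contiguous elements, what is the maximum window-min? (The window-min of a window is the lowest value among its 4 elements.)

[-8, 3, 0, 4] → min -8
[3, 0, 4, 2] → min 0
[0, 4, 2, 4] → min 0
[4, 2, 4, 10] → min 2
[2, 4, 10, -9] → min -9
[4, 10, -9, -10] → min -10
[10, -9, -10, -11] → min -11
[-9, -10, -11, -5] → min -11
[-10, -11, -5, -6] → min -11
[-11, -5, -6, 7] → min -11
[-5, -6, 7, -10] → min -10
[-6, 7, -10, -9] → min -10
[7, -10, -9, -5] → min -10
[-10, -9, -5, 12] → min -10
[-9, -5, 12, -1] → min -9
Maximum of these is 2.

2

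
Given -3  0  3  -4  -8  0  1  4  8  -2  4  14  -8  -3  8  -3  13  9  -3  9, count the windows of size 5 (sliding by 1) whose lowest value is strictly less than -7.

(-3, 0, 3, -4, -8) → min -8  < -7 ✓
(0, 3, -4, -8, 0) → min -8  < -7 ✓
(3, -4, -8, 0, 1) → min -8  < -7 ✓
(-4, -8, 0, 1, 4) → min -8  < -7 ✓
(-8, 0, 1, 4, 8) → min -8  < -7 ✓
(0, 1, 4, 8, -2) → min -2
(1, 4, 8, -2, 4) → min -2
(4, 8, -2, 4, 14) → min -2
(8, -2, 4, 14, -8) → min -8  < -7 ✓
(-2, 4, 14, -8, -3) → min -8  < -7 ✓
(4, 14, -8, -3, 8) → min -8  < -7 ✓
(14, -8, -3, 8, -3) → min -8  < -7 ✓
(-8, -3, 8, -3, 13) → min -8  < -7 ✓
(-3, 8, -3, 13, 9) → min -3
(8, -3, 13, 9, -3) → min -3
(-3, 13, 9, -3, 9) → min -3
10 windows satisfy the condition.

10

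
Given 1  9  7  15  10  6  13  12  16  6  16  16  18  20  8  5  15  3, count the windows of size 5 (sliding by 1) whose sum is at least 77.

1 9 7 15 10 → sum 42
9 7 15 10 6 → sum 47
7 15 10 6 13 → sum 51
15 10 6 13 12 → sum 56
10 6 13 12 16 → sum 57
6 13 12 16 6 → sum 53
13 12 16 6 16 → sum 63
12 16 6 16 16 → sum 66
16 6 16 16 18 → sum 72
6 16 16 18 20 → sum 76
16 16 18 20 8 → sum 78  ≥ 77 ✓
16 18 20 8 5 → sum 67
18 20 8 5 15 → sum 66
20 8 5 15 3 → sum 51
1 window satisfy the condition.

1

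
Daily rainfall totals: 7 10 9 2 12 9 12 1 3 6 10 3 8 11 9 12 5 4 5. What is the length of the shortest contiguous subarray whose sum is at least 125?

add 7: running sum 7 < 125
add 10: running sum 17 < 125
add 9: running sum 26 < 125
add 2: running sum 28 < 125
add 12: running sum 40 < 125
add 9: running sum 49 < 125
add 12: running sum 61 < 125
add 1: running sum 62 < 125
add 3: running sum 65 < 125
add 6: running sum 71 < 125
add 10: running sum 81 < 125
add 3: running sum 84 < 125
add 8: running sum 92 < 125
add 11: running sum 103 < 125
add 9: running sum 112 < 125
add 12: running sum 124 < 125
end 16: [7, 10, 9, 2, 12, 9, 12, 1, 3, 6, 10, 3, 8, 11, 9, 12, 5] sum 129, len 17
end 17: [10, 9, 2, 12, 9, 12, 1, 3, 6, 10, 3, 8, 11, 9, 12, 5, 4] sum 126, len 17
end 18: [10, 9, 2, 12, 9, 12, 1, 3, 6, 10, 3, 8, 11, 9, 12, 5, 4, 5] sum 131, len 18
Shortest qualifying length: 17.

17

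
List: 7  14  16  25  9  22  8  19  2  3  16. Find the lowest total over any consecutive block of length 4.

32

7 14 16 25 → sum 62
14 16 25 9 → sum 64
16 25 9 22 → sum 72
25 9 22 8 → sum 64
9 22 8 19 → sum 58
22 8 19 2 → sum 51
8 19 2 3 → sum 32
19 2 3 16 → sum 40
Lowest of these is 32.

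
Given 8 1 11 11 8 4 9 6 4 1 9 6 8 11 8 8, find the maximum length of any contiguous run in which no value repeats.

add 8: [8] len 1
add 1: [8, 1] len 2
add 11: [8, 1, 11] len 3
add 11 (repeat 11, move left end past it): [11] len 1
add 8: [11, 8] len 2
add 4: [11, 8, 4] len 3
add 9: [11, 8, 4, 9] len 4
add 6: [11, 8, 4, 9, 6] len 5
add 4 (repeat 4, move left end past it): [9, 6, 4] len 3
add 1: [9, 6, 4, 1] len 4
add 9 (repeat 9, move left end past it): [6, 4, 1, 9] len 4
add 6 (repeat 6, move left end past it): [4, 1, 9, 6] len 4
add 8: [4, 1, 9, 6, 8] len 5
add 11: [4, 1, 9, 6, 8, 11] len 6
add 8 (repeat 8, move left end past it): [11, 8] len 2
add 8 (repeat 8, move left end past it): [8] len 1
Longest all-distinct length: 6.

6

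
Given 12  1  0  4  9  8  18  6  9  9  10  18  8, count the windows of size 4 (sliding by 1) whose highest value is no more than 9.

2

[12, 1, 0, 4] → max 12
[1, 0, 4, 9] → max 9  ≤ 9 ✓
[0, 4, 9, 8] → max 9  ≤ 9 ✓
[4, 9, 8, 18] → max 18
[9, 8, 18, 6] → max 18
[8, 18, 6, 9] → max 18
[18, 6, 9, 9] → max 18
[6, 9, 9, 10] → max 10
[9, 9, 10, 18] → max 18
[9, 10, 18, 8] → max 18
2 windows satisfy the condition.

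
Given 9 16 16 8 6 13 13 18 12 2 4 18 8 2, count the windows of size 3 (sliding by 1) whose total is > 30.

9 16 16 → sum 41  > 30 ✓
16 16 8 → sum 40  > 30 ✓
16 8 6 → sum 30
8 6 13 → sum 27
6 13 13 → sum 32  > 30 ✓
13 13 18 → sum 44  > 30 ✓
13 18 12 → sum 43  > 30 ✓
18 12 2 → sum 32  > 30 ✓
12 2 4 → sum 18
2 4 18 → sum 24
4 18 8 → sum 30
18 8 2 → sum 28
6 windows satisfy the condition.

6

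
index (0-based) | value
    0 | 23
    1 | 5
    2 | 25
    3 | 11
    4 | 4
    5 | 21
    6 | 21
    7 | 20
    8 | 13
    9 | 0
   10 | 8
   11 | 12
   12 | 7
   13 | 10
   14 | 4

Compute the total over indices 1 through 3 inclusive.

41

Elements at indices 1..3: 5, 25, 11
sum(5, 25, 11) = 41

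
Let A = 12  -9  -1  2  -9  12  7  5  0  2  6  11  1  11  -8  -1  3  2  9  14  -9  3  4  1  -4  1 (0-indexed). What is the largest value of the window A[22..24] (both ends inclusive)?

4

Elements at indices 22..24: 4, 1, -4
max(4, 1, -4) = 4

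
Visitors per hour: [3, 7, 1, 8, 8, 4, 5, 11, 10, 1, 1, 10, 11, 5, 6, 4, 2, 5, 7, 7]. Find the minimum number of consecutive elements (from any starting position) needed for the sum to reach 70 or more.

add 3: running sum 3 < 70
add 7: running sum 10 < 70
add 1: running sum 11 < 70
add 8: running sum 19 < 70
add 8: running sum 27 < 70
add 4: running sum 31 < 70
add 5: running sum 36 < 70
add 11: running sum 47 < 70
add 10: running sum 57 < 70
add 1: running sum 58 < 70
add 1: running sum 59 < 70
add 10: running sum 69 < 70
add 11: shortest ending here [1, 8, 8, 4, 5, 11, 10, 1, 1, 10, 11] sum 70, len 11
add 5: shortest ending here [8, 8, 4, 5, 11, 10, 1, 1, 10, 11, 5] sum 74, len 11
add 6: shortest ending here [8, 4, 5, 11, 10, 1, 1, 10, 11, 5, 6] sum 72, len 11
add 4: shortest ending here [8, 4, 5, 11, 10, 1, 1, 10, 11, 5, 6, 4] sum 76, len 12
add 2: shortest ending here [4, 5, 11, 10, 1, 1, 10, 11, 5, 6, 4, 2] sum 70, len 12
add 5: shortest ending here [5, 11, 10, 1, 1, 10, 11, 5, 6, 4, 2, 5] sum 71, len 12
add 7: shortest ending here [11, 10, 1, 1, 10, 11, 5, 6, 4, 2, 5, 7] sum 73, len 12
add 7: shortest ending here [11, 10, 1, 1, 10, 11, 5, 6, 4, 2, 5, 7, 7] sum 80, len 13
Shortest qualifying length: 11.

11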